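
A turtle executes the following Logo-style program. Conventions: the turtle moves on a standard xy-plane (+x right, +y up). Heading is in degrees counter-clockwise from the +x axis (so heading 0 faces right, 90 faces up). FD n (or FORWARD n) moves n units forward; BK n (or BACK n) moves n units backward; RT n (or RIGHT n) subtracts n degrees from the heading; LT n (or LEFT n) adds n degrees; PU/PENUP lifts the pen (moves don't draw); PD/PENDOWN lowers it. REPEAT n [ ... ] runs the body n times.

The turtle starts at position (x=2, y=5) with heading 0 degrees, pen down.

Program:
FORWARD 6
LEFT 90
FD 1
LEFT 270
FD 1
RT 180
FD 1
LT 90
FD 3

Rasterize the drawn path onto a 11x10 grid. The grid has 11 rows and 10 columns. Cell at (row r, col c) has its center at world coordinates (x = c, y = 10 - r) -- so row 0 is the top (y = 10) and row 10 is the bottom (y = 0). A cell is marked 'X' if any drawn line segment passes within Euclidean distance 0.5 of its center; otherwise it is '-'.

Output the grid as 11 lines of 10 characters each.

Segment 0: (2,5) -> (8,5)
Segment 1: (8,5) -> (8,6)
Segment 2: (8,6) -> (9,6)
Segment 3: (9,6) -> (8,6)
Segment 4: (8,6) -> (8,3)

Answer: ----------
----------
----------
----------
--------XX
--XXXXXXX-
--------X-
--------X-
----------
----------
----------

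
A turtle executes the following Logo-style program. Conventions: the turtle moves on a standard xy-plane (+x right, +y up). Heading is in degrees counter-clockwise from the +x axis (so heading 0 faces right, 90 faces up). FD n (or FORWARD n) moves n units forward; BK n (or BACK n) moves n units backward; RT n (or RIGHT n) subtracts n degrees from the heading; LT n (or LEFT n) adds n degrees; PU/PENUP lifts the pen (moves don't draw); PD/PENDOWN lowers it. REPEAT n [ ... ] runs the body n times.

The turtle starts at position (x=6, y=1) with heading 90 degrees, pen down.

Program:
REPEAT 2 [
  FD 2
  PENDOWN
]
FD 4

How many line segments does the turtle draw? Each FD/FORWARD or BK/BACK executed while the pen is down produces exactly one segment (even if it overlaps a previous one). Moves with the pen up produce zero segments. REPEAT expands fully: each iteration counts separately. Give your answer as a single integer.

Answer: 3

Derivation:
Executing turtle program step by step:
Start: pos=(6,1), heading=90, pen down
REPEAT 2 [
  -- iteration 1/2 --
  FD 2: (6,1) -> (6,3) [heading=90, draw]
  PD: pen down
  -- iteration 2/2 --
  FD 2: (6,3) -> (6,5) [heading=90, draw]
  PD: pen down
]
FD 4: (6,5) -> (6,9) [heading=90, draw]
Final: pos=(6,9), heading=90, 3 segment(s) drawn
Segments drawn: 3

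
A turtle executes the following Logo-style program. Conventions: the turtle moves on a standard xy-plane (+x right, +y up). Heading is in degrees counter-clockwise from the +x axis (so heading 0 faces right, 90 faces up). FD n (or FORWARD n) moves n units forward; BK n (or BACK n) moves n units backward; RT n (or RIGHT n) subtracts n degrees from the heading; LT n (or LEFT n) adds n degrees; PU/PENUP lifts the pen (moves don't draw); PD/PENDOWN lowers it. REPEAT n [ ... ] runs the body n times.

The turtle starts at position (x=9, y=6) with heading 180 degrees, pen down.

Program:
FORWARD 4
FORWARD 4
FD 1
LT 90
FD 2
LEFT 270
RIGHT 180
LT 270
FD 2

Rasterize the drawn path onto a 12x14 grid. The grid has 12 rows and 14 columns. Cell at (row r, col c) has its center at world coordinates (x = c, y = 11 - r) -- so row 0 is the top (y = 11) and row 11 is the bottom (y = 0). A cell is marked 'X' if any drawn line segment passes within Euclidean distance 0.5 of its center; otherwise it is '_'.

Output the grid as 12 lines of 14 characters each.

Answer: ______________
______________
______________
______________
______________
XXXXXXXXXX____
X_____________
X_____________
X_____________
X_____________
______________
______________

Derivation:
Segment 0: (9,6) -> (5,6)
Segment 1: (5,6) -> (1,6)
Segment 2: (1,6) -> (0,6)
Segment 3: (0,6) -> (-0,4)
Segment 4: (-0,4) -> (-0,2)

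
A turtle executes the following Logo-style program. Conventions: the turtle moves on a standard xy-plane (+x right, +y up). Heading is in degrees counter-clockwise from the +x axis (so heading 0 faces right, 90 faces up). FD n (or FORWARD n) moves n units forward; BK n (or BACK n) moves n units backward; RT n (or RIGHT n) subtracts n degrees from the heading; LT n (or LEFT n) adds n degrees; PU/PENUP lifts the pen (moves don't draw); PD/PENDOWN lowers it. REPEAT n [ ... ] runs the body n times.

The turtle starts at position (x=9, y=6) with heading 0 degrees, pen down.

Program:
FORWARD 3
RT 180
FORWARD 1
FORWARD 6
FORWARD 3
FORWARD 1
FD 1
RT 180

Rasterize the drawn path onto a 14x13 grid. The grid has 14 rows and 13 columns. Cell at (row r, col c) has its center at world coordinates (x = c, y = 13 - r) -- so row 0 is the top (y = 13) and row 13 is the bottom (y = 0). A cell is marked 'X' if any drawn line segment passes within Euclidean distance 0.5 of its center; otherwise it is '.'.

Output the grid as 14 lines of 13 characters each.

Answer: .............
.............
.............
.............
.............
.............
.............
XXXXXXXXXXXXX
.............
.............
.............
.............
.............
.............

Derivation:
Segment 0: (9,6) -> (12,6)
Segment 1: (12,6) -> (11,6)
Segment 2: (11,6) -> (5,6)
Segment 3: (5,6) -> (2,6)
Segment 4: (2,6) -> (1,6)
Segment 5: (1,6) -> (0,6)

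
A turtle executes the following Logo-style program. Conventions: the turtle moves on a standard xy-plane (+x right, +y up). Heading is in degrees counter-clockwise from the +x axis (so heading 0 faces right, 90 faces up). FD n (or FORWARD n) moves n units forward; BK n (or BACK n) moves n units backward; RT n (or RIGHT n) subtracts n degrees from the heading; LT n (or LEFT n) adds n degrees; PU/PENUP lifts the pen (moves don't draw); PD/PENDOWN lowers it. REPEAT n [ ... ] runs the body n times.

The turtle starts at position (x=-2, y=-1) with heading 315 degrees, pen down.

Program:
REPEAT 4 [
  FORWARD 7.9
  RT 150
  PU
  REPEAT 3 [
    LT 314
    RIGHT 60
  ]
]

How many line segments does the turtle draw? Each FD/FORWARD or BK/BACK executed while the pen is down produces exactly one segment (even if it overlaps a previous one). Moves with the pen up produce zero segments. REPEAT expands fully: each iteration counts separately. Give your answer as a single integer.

Answer: 1

Derivation:
Executing turtle program step by step:
Start: pos=(-2,-1), heading=315, pen down
REPEAT 4 [
  -- iteration 1/4 --
  FD 7.9: (-2,-1) -> (3.586,-6.586) [heading=315, draw]
  RT 150: heading 315 -> 165
  PU: pen up
  REPEAT 3 [
    -- iteration 1/3 --
    LT 314: heading 165 -> 119
    RT 60: heading 119 -> 59
    -- iteration 2/3 --
    LT 314: heading 59 -> 13
    RT 60: heading 13 -> 313
    -- iteration 3/3 --
    LT 314: heading 313 -> 267
    RT 60: heading 267 -> 207
  ]
  -- iteration 2/4 --
  FD 7.9: (3.586,-6.586) -> (-3.453,-10.173) [heading=207, move]
  RT 150: heading 207 -> 57
  PU: pen up
  REPEAT 3 [
    -- iteration 1/3 --
    LT 314: heading 57 -> 11
    RT 60: heading 11 -> 311
    -- iteration 2/3 --
    LT 314: heading 311 -> 265
    RT 60: heading 265 -> 205
    -- iteration 3/3 --
    LT 314: heading 205 -> 159
    RT 60: heading 159 -> 99
  ]
  -- iteration 3/4 --
  FD 7.9: (-3.453,-10.173) -> (-4.689,-2.37) [heading=99, move]
  RT 150: heading 99 -> 309
  PU: pen up
  REPEAT 3 [
    -- iteration 1/3 --
    LT 314: heading 309 -> 263
    RT 60: heading 263 -> 203
    -- iteration 2/3 --
    LT 314: heading 203 -> 157
    RT 60: heading 157 -> 97
    -- iteration 3/3 --
    LT 314: heading 97 -> 51
    RT 60: heading 51 -> 351
  ]
  -- iteration 4/4 --
  FD 7.9: (-4.689,-2.37) -> (3.114,-3.606) [heading=351, move]
  RT 150: heading 351 -> 201
  PU: pen up
  REPEAT 3 [
    -- iteration 1/3 --
    LT 314: heading 201 -> 155
    RT 60: heading 155 -> 95
    -- iteration 2/3 --
    LT 314: heading 95 -> 49
    RT 60: heading 49 -> 349
    -- iteration 3/3 --
    LT 314: heading 349 -> 303
    RT 60: heading 303 -> 243
  ]
]
Final: pos=(3.114,-3.606), heading=243, 1 segment(s) drawn
Segments drawn: 1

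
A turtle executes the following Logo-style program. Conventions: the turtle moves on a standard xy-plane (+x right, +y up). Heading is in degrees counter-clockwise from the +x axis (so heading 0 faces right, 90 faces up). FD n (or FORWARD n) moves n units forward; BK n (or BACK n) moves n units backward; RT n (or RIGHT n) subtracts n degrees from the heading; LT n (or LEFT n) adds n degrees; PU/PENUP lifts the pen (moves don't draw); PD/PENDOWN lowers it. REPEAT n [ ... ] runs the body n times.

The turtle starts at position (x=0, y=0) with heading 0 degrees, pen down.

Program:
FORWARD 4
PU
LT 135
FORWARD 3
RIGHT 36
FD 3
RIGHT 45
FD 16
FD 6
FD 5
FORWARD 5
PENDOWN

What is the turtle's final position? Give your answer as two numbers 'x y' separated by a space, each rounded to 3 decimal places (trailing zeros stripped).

Executing turtle program step by step:
Start: pos=(0,0), heading=0, pen down
FD 4: (0,0) -> (4,0) [heading=0, draw]
PU: pen up
LT 135: heading 0 -> 135
FD 3: (4,0) -> (1.879,2.121) [heading=135, move]
RT 36: heading 135 -> 99
FD 3: (1.879,2.121) -> (1.409,5.084) [heading=99, move]
RT 45: heading 99 -> 54
FD 16: (1.409,5.084) -> (10.814,18.029) [heading=54, move]
FD 6: (10.814,18.029) -> (14.341,22.883) [heading=54, move]
FD 5: (14.341,22.883) -> (17.28,26.928) [heading=54, move]
FD 5: (17.28,26.928) -> (20.219,30.973) [heading=54, move]
PD: pen down
Final: pos=(20.219,30.973), heading=54, 1 segment(s) drawn

Answer: 20.219 30.973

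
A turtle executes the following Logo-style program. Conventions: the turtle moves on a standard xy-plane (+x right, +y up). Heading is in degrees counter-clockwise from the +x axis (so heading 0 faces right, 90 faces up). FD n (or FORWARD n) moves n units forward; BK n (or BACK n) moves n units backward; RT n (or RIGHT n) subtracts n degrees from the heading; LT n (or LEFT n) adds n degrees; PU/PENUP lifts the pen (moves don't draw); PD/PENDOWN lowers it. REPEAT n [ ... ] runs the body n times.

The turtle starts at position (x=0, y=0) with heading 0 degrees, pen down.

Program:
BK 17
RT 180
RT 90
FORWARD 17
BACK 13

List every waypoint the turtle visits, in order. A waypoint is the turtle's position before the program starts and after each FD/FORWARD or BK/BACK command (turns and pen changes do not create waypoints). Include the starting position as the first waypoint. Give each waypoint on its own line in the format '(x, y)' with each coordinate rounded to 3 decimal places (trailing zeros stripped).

Answer: (0, 0)
(-17, 0)
(-17, 17)
(-17, 4)

Derivation:
Executing turtle program step by step:
Start: pos=(0,0), heading=0, pen down
BK 17: (0,0) -> (-17,0) [heading=0, draw]
RT 180: heading 0 -> 180
RT 90: heading 180 -> 90
FD 17: (-17,0) -> (-17,17) [heading=90, draw]
BK 13: (-17,17) -> (-17,4) [heading=90, draw]
Final: pos=(-17,4), heading=90, 3 segment(s) drawn
Waypoints (4 total):
(0, 0)
(-17, 0)
(-17, 17)
(-17, 4)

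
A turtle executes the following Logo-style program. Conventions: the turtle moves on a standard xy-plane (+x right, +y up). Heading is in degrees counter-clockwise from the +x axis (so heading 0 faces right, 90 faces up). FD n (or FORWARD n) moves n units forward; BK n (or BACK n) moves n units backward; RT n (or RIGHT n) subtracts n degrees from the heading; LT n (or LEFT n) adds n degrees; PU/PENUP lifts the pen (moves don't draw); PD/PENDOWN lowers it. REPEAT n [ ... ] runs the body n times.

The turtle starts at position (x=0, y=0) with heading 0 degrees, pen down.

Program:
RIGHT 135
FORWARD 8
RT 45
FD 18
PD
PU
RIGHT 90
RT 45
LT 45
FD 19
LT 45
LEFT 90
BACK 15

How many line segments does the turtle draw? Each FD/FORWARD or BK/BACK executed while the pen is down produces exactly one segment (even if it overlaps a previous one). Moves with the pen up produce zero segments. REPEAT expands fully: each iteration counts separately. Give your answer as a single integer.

Executing turtle program step by step:
Start: pos=(0,0), heading=0, pen down
RT 135: heading 0 -> 225
FD 8: (0,0) -> (-5.657,-5.657) [heading=225, draw]
RT 45: heading 225 -> 180
FD 18: (-5.657,-5.657) -> (-23.657,-5.657) [heading=180, draw]
PD: pen down
PU: pen up
RT 90: heading 180 -> 90
RT 45: heading 90 -> 45
LT 45: heading 45 -> 90
FD 19: (-23.657,-5.657) -> (-23.657,13.343) [heading=90, move]
LT 45: heading 90 -> 135
LT 90: heading 135 -> 225
BK 15: (-23.657,13.343) -> (-13.05,23.95) [heading=225, move]
Final: pos=(-13.05,23.95), heading=225, 2 segment(s) drawn
Segments drawn: 2

Answer: 2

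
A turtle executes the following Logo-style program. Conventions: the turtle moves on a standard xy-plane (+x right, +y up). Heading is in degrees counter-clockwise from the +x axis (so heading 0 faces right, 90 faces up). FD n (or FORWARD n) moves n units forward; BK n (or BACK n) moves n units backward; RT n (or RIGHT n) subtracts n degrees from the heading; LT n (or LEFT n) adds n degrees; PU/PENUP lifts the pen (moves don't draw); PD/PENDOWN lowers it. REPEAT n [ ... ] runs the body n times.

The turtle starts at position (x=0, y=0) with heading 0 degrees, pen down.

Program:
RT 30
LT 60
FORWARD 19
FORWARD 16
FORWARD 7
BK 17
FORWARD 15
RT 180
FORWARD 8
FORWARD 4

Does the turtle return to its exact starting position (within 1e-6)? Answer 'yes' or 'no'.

Answer: no

Derivation:
Executing turtle program step by step:
Start: pos=(0,0), heading=0, pen down
RT 30: heading 0 -> 330
LT 60: heading 330 -> 30
FD 19: (0,0) -> (16.454,9.5) [heading=30, draw]
FD 16: (16.454,9.5) -> (30.311,17.5) [heading=30, draw]
FD 7: (30.311,17.5) -> (36.373,21) [heading=30, draw]
BK 17: (36.373,21) -> (21.651,12.5) [heading=30, draw]
FD 15: (21.651,12.5) -> (34.641,20) [heading=30, draw]
RT 180: heading 30 -> 210
FD 8: (34.641,20) -> (27.713,16) [heading=210, draw]
FD 4: (27.713,16) -> (24.249,14) [heading=210, draw]
Final: pos=(24.249,14), heading=210, 7 segment(s) drawn

Start position: (0, 0)
Final position: (24.249, 14)
Distance = 28; >= 1e-6 -> NOT closed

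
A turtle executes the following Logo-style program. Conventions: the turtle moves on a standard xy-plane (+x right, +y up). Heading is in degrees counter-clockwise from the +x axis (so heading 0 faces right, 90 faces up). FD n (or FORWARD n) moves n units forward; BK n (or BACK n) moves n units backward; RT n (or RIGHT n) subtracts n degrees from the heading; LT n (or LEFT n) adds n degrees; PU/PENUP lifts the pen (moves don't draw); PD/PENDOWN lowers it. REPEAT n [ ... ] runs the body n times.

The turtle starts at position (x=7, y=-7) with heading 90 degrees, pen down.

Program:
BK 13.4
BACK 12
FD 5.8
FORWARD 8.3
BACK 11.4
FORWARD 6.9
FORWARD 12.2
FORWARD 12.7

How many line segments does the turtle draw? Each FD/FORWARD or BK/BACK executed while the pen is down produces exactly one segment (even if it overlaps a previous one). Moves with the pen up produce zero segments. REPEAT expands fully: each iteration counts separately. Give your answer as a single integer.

Answer: 8

Derivation:
Executing turtle program step by step:
Start: pos=(7,-7), heading=90, pen down
BK 13.4: (7,-7) -> (7,-20.4) [heading=90, draw]
BK 12: (7,-20.4) -> (7,-32.4) [heading=90, draw]
FD 5.8: (7,-32.4) -> (7,-26.6) [heading=90, draw]
FD 8.3: (7,-26.6) -> (7,-18.3) [heading=90, draw]
BK 11.4: (7,-18.3) -> (7,-29.7) [heading=90, draw]
FD 6.9: (7,-29.7) -> (7,-22.8) [heading=90, draw]
FD 12.2: (7,-22.8) -> (7,-10.6) [heading=90, draw]
FD 12.7: (7,-10.6) -> (7,2.1) [heading=90, draw]
Final: pos=(7,2.1), heading=90, 8 segment(s) drawn
Segments drawn: 8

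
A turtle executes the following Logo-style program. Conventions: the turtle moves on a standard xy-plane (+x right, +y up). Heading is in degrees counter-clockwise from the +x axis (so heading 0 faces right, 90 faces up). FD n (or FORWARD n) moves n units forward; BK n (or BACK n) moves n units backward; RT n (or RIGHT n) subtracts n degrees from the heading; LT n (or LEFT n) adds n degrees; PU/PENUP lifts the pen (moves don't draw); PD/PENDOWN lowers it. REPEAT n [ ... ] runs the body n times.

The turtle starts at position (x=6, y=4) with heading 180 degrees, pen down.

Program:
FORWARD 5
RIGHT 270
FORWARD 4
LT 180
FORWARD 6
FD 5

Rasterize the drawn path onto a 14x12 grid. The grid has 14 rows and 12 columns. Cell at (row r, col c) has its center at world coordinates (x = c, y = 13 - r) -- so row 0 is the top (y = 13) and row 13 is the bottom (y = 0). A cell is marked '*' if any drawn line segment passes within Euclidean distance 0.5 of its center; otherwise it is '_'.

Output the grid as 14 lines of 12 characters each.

Answer: ____________
____________
_*__________
_*__________
_*__________
_*__________
_*__________
_*__________
_*__________
_******_____
_*__________
_*__________
_*__________
_*__________

Derivation:
Segment 0: (6,4) -> (1,4)
Segment 1: (1,4) -> (1,0)
Segment 2: (1,0) -> (1,6)
Segment 3: (1,6) -> (1,11)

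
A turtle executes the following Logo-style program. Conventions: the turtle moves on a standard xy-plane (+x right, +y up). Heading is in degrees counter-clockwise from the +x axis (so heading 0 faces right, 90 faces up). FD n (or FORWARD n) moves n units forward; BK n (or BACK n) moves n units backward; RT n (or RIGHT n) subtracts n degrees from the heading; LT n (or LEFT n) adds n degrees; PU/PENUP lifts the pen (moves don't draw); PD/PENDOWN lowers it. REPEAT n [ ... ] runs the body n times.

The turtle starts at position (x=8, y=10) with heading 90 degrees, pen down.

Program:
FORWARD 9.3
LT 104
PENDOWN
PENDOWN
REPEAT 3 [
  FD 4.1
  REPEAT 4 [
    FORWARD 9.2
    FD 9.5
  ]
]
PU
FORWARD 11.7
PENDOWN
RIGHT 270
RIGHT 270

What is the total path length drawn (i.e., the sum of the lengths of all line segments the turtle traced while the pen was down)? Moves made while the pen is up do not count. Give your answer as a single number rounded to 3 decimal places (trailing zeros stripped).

Answer: 246

Derivation:
Executing turtle program step by step:
Start: pos=(8,10), heading=90, pen down
FD 9.3: (8,10) -> (8,19.3) [heading=90, draw]
LT 104: heading 90 -> 194
PD: pen down
PD: pen down
REPEAT 3 [
  -- iteration 1/3 --
  FD 4.1: (8,19.3) -> (4.022,18.308) [heading=194, draw]
  REPEAT 4 [
    -- iteration 1/4 --
    FD 9.2: (4.022,18.308) -> (-4.905,16.082) [heading=194, draw]
    FD 9.5: (-4.905,16.082) -> (-14.123,13.784) [heading=194, draw]
    -- iteration 2/4 --
    FD 9.2: (-14.123,13.784) -> (-23.049,11.558) [heading=194, draw]
    FD 9.5: (-23.049,11.558) -> (-32.267,9.26) [heading=194, draw]
    -- iteration 3/4 --
    FD 9.2: (-32.267,9.26) -> (-41.194,7.035) [heading=194, draw]
    FD 9.5: (-41.194,7.035) -> (-50.412,4.736) [heading=194, draw]
    -- iteration 4/4 --
    FD 9.2: (-50.412,4.736) -> (-59.339,2.511) [heading=194, draw]
    FD 9.5: (-59.339,2.511) -> (-68.556,0.212) [heading=194, draw]
  ]
  -- iteration 2/3 --
  FD 4.1: (-68.556,0.212) -> (-72.535,-0.78) [heading=194, draw]
  REPEAT 4 [
    -- iteration 1/4 --
    FD 9.2: (-72.535,-0.78) -> (-81.461,-3.005) [heading=194, draw]
    FD 9.5: (-81.461,-3.005) -> (-90.679,-5.303) [heading=194, draw]
    -- iteration 2/4 --
    FD 9.2: (-90.679,-5.303) -> (-99.606,-7.529) [heading=194, draw]
    FD 9.5: (-99.606,-7.529) -> (-108.824,-9.827) [heading=194, draw]
    -- iteration 3/4 --
    FD 9.2: (-108.824,-9.827) -> (-117.75,-12.053) [heading=194, draw]
    FD 9.5: (-117.75,-12.053) -> (-126.968,-14.351) [heading=194, draw]
    -- iteration 4/4 --
    FD 9.2: (-126.968,-14.351) -> (-135.895,-16.577) [heading=194, draw]
    FD 9.5: (-135.895,-16.577) -> (-145.113,-18.875) [heading=194, draw]
  ]
  -- iteration 3/3 --
  FD 4.1: (-145.113,-18.875) -> (-149.091,-19.867) [heading=194, draw]
  REPEAT 4 [
    -- iteration 1/4 --
    FD 9.2: (-149.091,-19.867) -> (-158.018,-22.093) [heading=194, draw]
    FD 9.5: (-158.018,-22.093) -> (-167.235,-24.391) [heading=194, draw]
    -- iteration 2/4 --
    FD 9.2: (-167.235,-24.391) -> (-176.162,-26.617) [heading=194, draw]
    FD 9.5: (-176.162,-26.617) -> (-185.38,-28.915) [heading=194, draw]
    -- iteration 3/4 --
    FD 9.2: (-185.38,-28.915) -> (-194.307,-31.141) [heading=194, draw]
    FD 9.5: (-194.307,-31.141) -> (-203.524,-33.439) [heading=194, draw]
    -- iteration 4/4 --
    FD 9.2: (-203.524,-33.439) -> (-212.451,-35.665) [heading=194, draw]
    FD 9.5: (-212.451,-35.665) -> (-221.669,-37.963) [heading=194, draw]
  ]
]
PU: pen up
FD 11.7: (-221.669,-37.963) -> (-233.021,-40.793) [heading=194, move]
PD: pen down
RT 270: heading 194 -> 284
RT 270: heading 284 -> 14
Final: pos=(-233.021,-40.793), heading=14, 28 segment(s) drawn

Segment lengths:
  seg 1: (8,10) -> (8,19.3), length = 9.3
  seg 2: (8,19.3) -> (4.022,18.308), length = 4.1
  seg 3: (4.022,18.308) -> (-4.905,16.082), length = 9.2
  seg 4: (-4.905,16.082) -> (-14.123,13.784), length = 9.5
  seg 5: (-14.123,13.784) -> (-23.049,11.558), length = 9.2
  seg 6: (-23.049,11.558) -> (-32.267,9.26), length = 9.5
  seg 7: (-32.267,9.26) -> (-41.194,7.035), length = 9.2
  seg 8: (-41.194,7.035) -> (-50.412,4.736), length = 9.5
  seg 9: (-50.412,4.736) -> (-59.339,2.511), length = 9.2
  seg 10: (-59.339,2.511) -> (-68.556,0.212), length = 9.5
  seg 11: (-68.556,0.212) -> (-72.535,-0.78), length = 4.1
  seg 12: (-72.535,-0.78) -> (-81.461,-3.005), length = 9.2
  seg 13: (-81.461,-3.005) -> (-90.679,-5.303), length = 9.5
  seg 14: (-90.679,-5.303) -> (-99.606,-7.529), length = 9.2
  seg 15: (-99.606,-7.529) -> (-108.824,-9.827), length = 9.5
  seg 16: (-108.824,-9.827) -> (-117.75,-12.053), length = 9.2
  seg 17: (-117.75,-12.053) -> (-126.968,-14.351), length = 9.5
  seg 18: (-126.968,-14.351) -> (-135.895,-16.577), length = 9.2
  seg 19: (-135.895,-16.577) -> (-145.113,-18.875), length = 9.5
  seg 20: (-145.113,-18.875) -> (-149.091,-19.867), length = 4.1
  seg 21: (-149.091,-19.867) -> (-158.018,-22.093), length = 9.2
  seg 22: (-158.018,-22.093) -> (-167.235,-24.391), length = 9.5
  seg 23: (-167.235,-24.391) -> (-176.162,-26.617), length = 9.2
  seg 24: (-176.162,-26.617) -> (-185.38,-28.915), length = 9.5
  seg 25: (-185.38,-28.915) -> (-194.307,-31.141), length = 9.2
  seg 26: (-194.307,-31.141) -> (-203.524,-33.439), length = 9.5
  seg 27: (-203.524,-33.439) -> (-212.451,-35.665), length = 9.2
  seg 28: (-212.451,-35.665) -> (-221.669,-37.963), length = 9.5
Total = 246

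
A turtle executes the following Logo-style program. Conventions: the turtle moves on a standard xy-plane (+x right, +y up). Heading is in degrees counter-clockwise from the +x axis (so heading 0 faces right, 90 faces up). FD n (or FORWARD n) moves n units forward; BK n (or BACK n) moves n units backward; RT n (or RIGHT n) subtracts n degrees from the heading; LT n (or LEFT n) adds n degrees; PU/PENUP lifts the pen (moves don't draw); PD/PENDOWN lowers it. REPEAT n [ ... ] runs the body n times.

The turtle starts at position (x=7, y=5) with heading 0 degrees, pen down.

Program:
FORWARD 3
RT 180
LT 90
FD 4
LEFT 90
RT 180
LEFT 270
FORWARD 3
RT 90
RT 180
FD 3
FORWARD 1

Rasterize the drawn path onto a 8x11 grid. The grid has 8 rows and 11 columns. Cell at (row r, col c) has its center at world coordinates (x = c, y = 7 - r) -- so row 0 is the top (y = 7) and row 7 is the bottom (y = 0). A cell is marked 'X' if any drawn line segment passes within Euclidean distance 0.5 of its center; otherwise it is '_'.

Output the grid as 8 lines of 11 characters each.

Segment 0: (7,5) -> (10,5)
Segment 1: (10,5) -> (10,1)
Segment 2: (10,1) -> (10,4)
Segment 3: (10,4) -> (7,4)
Segment 4: (7,4) -> (6,4)

Answer: ___________
___________
_______XXXX
______XXXXX
__________X
__________X
__________X
___________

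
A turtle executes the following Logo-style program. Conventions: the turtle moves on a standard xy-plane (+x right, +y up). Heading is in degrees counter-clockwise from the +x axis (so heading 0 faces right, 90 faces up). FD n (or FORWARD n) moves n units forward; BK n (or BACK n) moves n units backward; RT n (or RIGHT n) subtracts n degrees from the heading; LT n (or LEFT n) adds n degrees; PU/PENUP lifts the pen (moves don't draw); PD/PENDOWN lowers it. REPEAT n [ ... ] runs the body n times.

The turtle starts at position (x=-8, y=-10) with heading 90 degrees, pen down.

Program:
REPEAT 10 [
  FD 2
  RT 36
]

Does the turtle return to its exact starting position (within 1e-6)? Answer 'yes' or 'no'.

Answer: yes

Derivation:
Executing turtle program step by step:
Start: pos=(-8,-10), heading=90, pen down
REPEAT 10 [
  -- iteration 1/10 --
  FD 2: (-8,-10) -> (-8,-8) [heading=90, draw]
  RT 36: heading 90 -> 54
  -- iteration 2/10 --
  FD 2: (-8,-8) -> (-6.824,-6.382) [heading=54, draw]
  RT 36: heading 54 -> 18
  -- iteration 3/10 --
  FD 2: (-6.824,-6.382) -> (-4.922,-5.764) [heading=18, draw]
  RT 36: heading 18 -> 342
  -- iteration 4/10 --
  FD 2: (-4.922,-5.764) -> (-3.02,-6.382) [heading=342, draw]
  RT 36: heading 342 -> 306
  -- iteration 5/10 --
  FD 2: (-3.02,-6.382) -> (-1.845,-8) [heading=306, draw]
  RT 36: heading 306 -> 270
  -- iteration 6/10 --
  FD 2: (-1.845,-8) -> (-1.845,-10) [heading=270, draw]
  RT 36: heading 270 -> 234
  -- iteration 7/10 --
  FD 2: (-1.845,-10) -> (-3.02,-11.618) [heading=234, draw]
  RT 36: heading 234 -> 198
  -- iteration 8/10 --
  FD 2: (-3.02,-11.618) -> (-4.922,-12.236) [heading=198, draw]
  RT 36: heading 198 -> 162
  -- iteration 9/10 --
  FD 2: (-4.922,-12.236) -> (-6.824,-11.618) [heading=162, draw]
  RT 36: heading 162 -> 126
  -- iteration 10/10 --
  FD 2: (-6.824,-11.618) -> (-8,-10) [heading=126, draw]
  RT 36: heading 126 -> 90
]
Final: pos=(-8,-10), heading=90, 10 segment(s) drawn

Start position: (-8, -10)
Final position: (-8, -10)
Distance = 0; < 1e-6 -> CLOSED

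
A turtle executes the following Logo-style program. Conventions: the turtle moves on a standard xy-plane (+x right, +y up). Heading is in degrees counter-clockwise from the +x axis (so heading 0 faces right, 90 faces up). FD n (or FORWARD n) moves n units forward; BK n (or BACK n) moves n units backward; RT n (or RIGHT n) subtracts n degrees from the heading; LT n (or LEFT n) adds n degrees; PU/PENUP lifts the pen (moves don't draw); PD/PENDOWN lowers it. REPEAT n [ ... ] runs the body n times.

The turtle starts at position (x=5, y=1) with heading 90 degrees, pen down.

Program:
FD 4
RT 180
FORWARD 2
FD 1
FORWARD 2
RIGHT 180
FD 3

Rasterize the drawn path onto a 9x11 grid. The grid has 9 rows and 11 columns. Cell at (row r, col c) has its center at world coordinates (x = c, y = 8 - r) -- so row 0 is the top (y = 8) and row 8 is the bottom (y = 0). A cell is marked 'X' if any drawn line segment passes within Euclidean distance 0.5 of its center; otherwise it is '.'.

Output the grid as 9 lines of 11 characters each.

Segment 0: (5,1) -> (5,5)
Segment 1: (5,5) -> (5,3)
Segment 2: (5,3) -> (5,2)
Segment 3: (5,2) -> (5,0)
Segment 4: (5,0) -> (5,3)

Answer: ...........
...........
...........
.....X.....
.....X.....
.....X.....
.....X.....
.....X.....
.....X.....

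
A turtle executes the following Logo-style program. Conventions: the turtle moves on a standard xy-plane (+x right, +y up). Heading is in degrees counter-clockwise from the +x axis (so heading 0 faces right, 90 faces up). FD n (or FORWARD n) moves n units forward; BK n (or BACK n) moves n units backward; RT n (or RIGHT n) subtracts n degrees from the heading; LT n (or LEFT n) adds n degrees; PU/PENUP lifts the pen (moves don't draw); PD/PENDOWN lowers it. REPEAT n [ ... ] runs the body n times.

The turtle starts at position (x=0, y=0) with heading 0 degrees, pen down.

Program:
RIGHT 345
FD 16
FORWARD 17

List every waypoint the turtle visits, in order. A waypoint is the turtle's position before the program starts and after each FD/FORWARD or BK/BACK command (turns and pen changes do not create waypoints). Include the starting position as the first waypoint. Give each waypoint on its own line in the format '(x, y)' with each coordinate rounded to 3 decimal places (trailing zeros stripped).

Executing turtle program step by step:
Start: pos=(0,0), heading=0, pen down
RT 345: heading 0 -> 15
FD 16: (0,0) -> (15.455,4.141) [heading=15, draw]
FD 17: (15.455,4.141) -> (31.876,8.541) [heading=15, draw]
Final: pos=(31.876,8.541), heading=15, 2 segment(s) drawn
Waypoints (3 total):
(0, 0)
(15.455, 4.141)
(31.876, 8.541)

Answer: (0, 0)
(15.455, 4.141)
(31.876, 8.541)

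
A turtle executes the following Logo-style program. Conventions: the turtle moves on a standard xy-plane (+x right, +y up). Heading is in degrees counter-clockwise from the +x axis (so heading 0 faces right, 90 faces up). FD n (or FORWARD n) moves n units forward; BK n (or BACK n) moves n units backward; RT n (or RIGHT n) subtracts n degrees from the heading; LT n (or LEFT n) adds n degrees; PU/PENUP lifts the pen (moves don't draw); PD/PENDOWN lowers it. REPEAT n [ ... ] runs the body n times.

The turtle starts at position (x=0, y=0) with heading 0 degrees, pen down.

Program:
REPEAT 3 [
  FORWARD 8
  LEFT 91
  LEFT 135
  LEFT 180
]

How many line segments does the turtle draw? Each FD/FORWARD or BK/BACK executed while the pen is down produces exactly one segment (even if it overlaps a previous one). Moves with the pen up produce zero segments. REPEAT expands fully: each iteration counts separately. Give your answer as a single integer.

Executing turtle program step by step:
Start: pos=(0,0), heading=0, pen down
REPEAT 3 [
  -- iteration 1/3 --
  FD 8: (0,0) -> (8,0) [heading=0, draw]
  LT 91: heading 0 -> 91
  LT 135: heading 91 -> 226
  LT 180: heading 226 -> 46
  -- iteration 2/3 --
  FD 8: (8,0) -> (13.557,5.755) [heading=46, draw]
  LT 91: heading 46 -> 137
  LT 135: heading 137 -> 272
  LT 180: heading 272 -> 92
  -- iteration 3/3 --
  FD 8: (13.557,5.755) -> (13.278,13.75) [heading=92, draw]
  LT 91: heading 92 -> 183
  LT 135: heading 183 -> 318
  LT 180: heading 318 -> 138
]
Final: pos=(13.278,13.75), heading=138, 3 segment(s) drawn
Segments drawn: 3

Answer: 3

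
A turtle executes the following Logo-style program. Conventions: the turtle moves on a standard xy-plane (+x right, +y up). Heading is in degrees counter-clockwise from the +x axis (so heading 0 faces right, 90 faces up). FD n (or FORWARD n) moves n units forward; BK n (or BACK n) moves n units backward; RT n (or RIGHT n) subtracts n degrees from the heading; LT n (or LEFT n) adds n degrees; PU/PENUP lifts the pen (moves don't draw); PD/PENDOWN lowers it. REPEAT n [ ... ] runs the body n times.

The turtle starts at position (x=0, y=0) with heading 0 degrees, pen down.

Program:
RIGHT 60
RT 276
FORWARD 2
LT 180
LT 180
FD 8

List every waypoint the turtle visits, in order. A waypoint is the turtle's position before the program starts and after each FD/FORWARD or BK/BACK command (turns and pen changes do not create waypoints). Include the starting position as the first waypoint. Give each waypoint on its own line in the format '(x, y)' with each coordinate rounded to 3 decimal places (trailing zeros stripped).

Executing turtle program step by step:
Start: pos=(0,0), heading=0, pen down
RT 60: heading 0 -> 300
RT 276: heading 300 -> 24
FD 2: (0,0) -> (1.827,0.813) [heading=24, draw]
LT 180: heading 24 -> 204
LT 180: heading 204 -> 24
FD 8: (1.827,0.813) -> (9.135,4.067) [heading=24, draw]
Final: pos=(9.135,4.067), heading=24, 2 segment(s) drawn
Waypoints (3 total):
(0, 0)
(1.827, 0.813)
(9.135, 4.067)

Answer: (0, 0)
(1.827, 0.813)
(9.135, 4.067)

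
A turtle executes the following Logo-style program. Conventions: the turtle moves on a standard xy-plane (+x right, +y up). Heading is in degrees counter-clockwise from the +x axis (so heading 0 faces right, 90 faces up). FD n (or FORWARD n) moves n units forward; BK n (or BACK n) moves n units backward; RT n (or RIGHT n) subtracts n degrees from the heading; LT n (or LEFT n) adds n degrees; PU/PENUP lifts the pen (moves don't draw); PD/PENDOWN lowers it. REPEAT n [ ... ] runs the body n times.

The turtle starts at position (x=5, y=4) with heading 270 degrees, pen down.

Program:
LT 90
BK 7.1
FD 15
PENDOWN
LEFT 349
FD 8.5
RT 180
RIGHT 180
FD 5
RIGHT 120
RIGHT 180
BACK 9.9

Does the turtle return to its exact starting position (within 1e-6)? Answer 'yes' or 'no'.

Answer: no

Derivation:
Executing turtle program step by step:
Start: pos=(5,4), heading=270, pen down
LT 90: heading 270 -> 0
BK 7.1: (5,4) -> (-2.1,4) [heading=0, draw]
FD 15: (-2.1,4) -> (12.9,4) [heading=0, draw]
PD: pen down
LT 349: heading 0 -> 349
FD 8.5: (12.9,4) -> (21.244,2.378) [heading=349, draw]
RT 180: heading 349 -> 169
RT 180: heading 169 -> 349
FD 5: (21.244,2.378) -> (26.152,1.424) [heading=349, draw]
RT 120: heading 349 -> 229
RT 180: heading 229 -> 49
BK 9.9: (26.152,1.424) -> (19.657,-6.048) [heading=49, draw]
Final: pos=(19.657,-6.048), heading=49, 5 segment(s) drawn

Start position: (5, 4)
Final position: (19.657, -6.048)
Distance = 17.77; >= 1e-6 -> NOT closed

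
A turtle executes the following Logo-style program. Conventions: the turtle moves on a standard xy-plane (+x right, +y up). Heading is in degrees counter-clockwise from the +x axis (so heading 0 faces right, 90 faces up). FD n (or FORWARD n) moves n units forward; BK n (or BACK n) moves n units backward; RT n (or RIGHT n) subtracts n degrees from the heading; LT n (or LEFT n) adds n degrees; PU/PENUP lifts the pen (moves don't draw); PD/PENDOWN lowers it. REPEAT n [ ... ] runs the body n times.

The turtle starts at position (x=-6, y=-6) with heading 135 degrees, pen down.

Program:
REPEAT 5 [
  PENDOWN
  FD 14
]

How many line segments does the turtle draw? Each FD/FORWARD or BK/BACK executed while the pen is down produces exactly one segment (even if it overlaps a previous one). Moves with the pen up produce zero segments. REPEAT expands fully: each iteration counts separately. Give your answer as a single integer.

Executing turtle program step by step:
Start: pos=(-6,-6), heading=135, pen down
REPEAT 5 [
  -- iteration 1/5 --
  PD: pen down
  FD 14: (-6,-6) -> (-15.899,3.899) [heading=135, draw]
  -- iteration 2/5 --
  PD: pen down
  FD 14: (-15.899,3.899) -> (-25.799,13.799) [heading=135, draw]
  -- iteration 3/5 --
  PD: pen down
  FD 14: (-25.799,13.799) -> (-35.698,23.698) [heading=135, draw]
  -- iteration 4/5 --
  PD: pen down
  FD 14: (-35.698,23.698) -> (-45.598,33.598) [heading=135, draw]
  -- iteration 5/5 --
  PD: pen down
  FD 14: (-45.598,33.598) -> (-55.497,43.497) [heading=135, draw]
]
Final: pos=(-55.497,43.497), heading=135, 5 segment(s) drawn
Segments drawn: 5

Answer: 5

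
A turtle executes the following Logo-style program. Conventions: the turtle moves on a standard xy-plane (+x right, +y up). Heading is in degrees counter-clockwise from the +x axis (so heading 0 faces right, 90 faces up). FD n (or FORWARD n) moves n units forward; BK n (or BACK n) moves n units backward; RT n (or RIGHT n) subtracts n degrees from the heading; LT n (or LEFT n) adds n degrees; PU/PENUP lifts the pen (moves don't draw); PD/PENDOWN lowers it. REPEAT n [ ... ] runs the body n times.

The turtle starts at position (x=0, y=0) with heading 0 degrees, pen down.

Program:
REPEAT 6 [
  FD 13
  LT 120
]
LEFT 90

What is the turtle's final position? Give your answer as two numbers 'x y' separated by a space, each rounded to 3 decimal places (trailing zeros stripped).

Answer: 0 0

Derivation:
Executing turtle program step by step:
Start: pos=(0,0), heading=0, pen down
REPEAT 6 [
  -- iteration 1/6 --
  FD 13: (0,0) -> (13,0) [heading=0, draw]
  LT 120: heading 0 -> 120
  -- iteration 2/6 --
  FD 13: (13,0) -> (6.5,11.258) [heading=120, draw]
  LT 120: heading 120 -> 240
  -- iteration 3/6 --
  FD 13: (6.5,11.258) -> (0,0) [heading=240, draw]
  LT 120: heading 240 -> 0
  -- iteration 4/6 --
  FD 13: (0,0) -> (13,0) [heading=0, draw]
  LT 120: heading 0 -> 120
  -- iteration 5/6 --
  FD 13: (13,0) -> (6.5,11.258) [heading=120, draw]
  LT 120: heading 120 -> 240
  -- iteration 6/6 --
  FD 13: (6.5,11.258) -> (0,0) [heading=240, draw]
  LT 120: heading 240 -> 0
]
LT 90: heading 0 -> 90
Final: pos=(0,0), heading=90, 6 segment(s) drawn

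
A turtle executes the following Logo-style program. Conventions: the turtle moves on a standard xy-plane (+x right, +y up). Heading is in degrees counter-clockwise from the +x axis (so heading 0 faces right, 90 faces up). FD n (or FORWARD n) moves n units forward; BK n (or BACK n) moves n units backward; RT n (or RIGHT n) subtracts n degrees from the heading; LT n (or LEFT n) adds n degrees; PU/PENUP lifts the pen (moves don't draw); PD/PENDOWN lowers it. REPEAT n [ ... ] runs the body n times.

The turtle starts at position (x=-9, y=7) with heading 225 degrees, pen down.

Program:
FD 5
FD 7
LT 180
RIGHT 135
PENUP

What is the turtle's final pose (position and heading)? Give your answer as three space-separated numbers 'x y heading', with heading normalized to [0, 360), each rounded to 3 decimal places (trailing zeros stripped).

Executing turtle program step by step:
Start: pos=(-9,7), heading=225, pen down
FD 5: (-9,7) -> (-12.536,3.464) [heading=225, draw]
FD 7: (-12.536,3.464) -> (-17.485,-1.485) [heading=225, draw]
LT 180: heading 225 -> 45
RT 135: heading 45 -> 270
PU: pen up
Final: pos=(-17.485,-1.485), heading=270, 2 segment(s) drawn

Answer: -17.485 -1.485 270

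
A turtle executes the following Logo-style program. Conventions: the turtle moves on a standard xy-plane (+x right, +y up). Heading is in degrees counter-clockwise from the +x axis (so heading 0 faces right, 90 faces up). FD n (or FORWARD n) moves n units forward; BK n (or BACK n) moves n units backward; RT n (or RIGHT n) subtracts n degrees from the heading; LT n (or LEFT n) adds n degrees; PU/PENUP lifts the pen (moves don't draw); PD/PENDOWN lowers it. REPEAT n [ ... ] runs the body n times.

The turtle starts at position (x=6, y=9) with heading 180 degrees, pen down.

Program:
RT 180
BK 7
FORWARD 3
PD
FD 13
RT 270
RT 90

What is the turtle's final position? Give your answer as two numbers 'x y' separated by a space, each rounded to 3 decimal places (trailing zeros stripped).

Answer: 15 9

Derivation:
Executing turtle program step by step:
Start: pos=(6,9), heading=180, pen down
RT 180: heading 180 -> 0
BK 7: (6,9) -> (-1,9) [heading=0, draw]
FD 3: (-1,9) -> (2,9) [heading=0, draw]
PD: pen down
FD 13: (2,9) -> (15,9) [heading=0, draw]
RT 270: heading 0 -> 90
RT 90: heading 90 -> 0
Final: pos=(15,9), heading=0, 3 segment(s) drawn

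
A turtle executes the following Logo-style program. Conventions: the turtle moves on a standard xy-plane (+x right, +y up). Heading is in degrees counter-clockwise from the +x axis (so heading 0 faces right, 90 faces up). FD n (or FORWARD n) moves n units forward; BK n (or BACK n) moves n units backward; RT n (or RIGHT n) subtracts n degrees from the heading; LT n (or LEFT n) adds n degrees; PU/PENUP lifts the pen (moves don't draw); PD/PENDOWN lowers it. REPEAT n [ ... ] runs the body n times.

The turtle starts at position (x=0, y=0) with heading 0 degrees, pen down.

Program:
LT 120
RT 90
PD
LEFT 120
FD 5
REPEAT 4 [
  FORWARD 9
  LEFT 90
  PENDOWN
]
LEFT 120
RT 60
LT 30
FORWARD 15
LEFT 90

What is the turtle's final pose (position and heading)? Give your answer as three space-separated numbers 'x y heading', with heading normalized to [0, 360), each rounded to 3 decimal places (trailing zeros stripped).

Answer: -11.83 -10.49 330

Derivation:
Executing turtle program step by step:
Start: pos=(0,0), heading=0, pen down
LT 120: heading 0 -> 120
RT 90: heading 120 -> 30
PD: pen down
LT 120: heading 30 -> 150
FD 5: (0,0) -> (-4.33,2.5) [heading=150, draw]
REPEAT 4 [
  -- iteration 1/4 --
  FD 9: (-4.33,2.5) -> (-12.124,7) [heading=150, draw]
  LT 90: heading 150 -> 240
  PD: pen down
  -- iteration 2/4 --
  FD 9: (-12.124,7) -> (-16.624,-0.794) [heading=240, draw]
  LT 90: heading 240 -> 330
  PD: pen down
  -- iteration 3/4 --
  FD 9: (-16.624,-0.794) -> (-8.83,-5.294) [heading=330, draw]
  LT 90: heading 330 -> 60
  PD: pen down
  -- iteration 4/4 --
  FD 9: (-8.83,-5.294) -> (-4.33,2.5) [heading=60, draw]
  LT 90: heading 60 -> 150
  PD: pen down
]
LT 120: heading 150 -> 270
RT 60: heading 270 -> 210
LT 30: heading 210 -> 240
FD 15: (-4.33,2.5) -> (-11.83,-10.49) [heading=240, draw]
LT 90: heading 240 -> 330
Final: pos=(-11.83,-10.49), heading=330, 6 segment(s) drawn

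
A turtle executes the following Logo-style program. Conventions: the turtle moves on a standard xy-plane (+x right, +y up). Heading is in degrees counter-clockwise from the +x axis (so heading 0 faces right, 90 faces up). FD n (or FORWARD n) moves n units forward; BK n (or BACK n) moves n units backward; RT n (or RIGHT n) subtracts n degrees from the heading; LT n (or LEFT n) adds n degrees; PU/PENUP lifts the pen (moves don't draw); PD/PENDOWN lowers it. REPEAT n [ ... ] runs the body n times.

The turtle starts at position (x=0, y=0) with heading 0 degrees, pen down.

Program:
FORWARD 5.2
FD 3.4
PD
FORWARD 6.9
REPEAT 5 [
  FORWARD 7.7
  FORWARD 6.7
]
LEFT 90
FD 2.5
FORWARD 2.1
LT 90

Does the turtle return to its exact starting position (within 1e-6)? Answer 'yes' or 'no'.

Executing turtle program step by step:
Start: pos=(0,0), heading=0, pen down
FD 5.2: (0,0) -> (5.2,0) [heading=0, draw]
FD 3.4: (5.2,0) -> (8.6,0) [heading=0, draw]
PD: pen down
FD 6.9: (8.6,0) -> (15.5,0) [heading=0, draw]
REPEAT 5 [
  -- iteration 1/5 --
  FD 7.7: (15.5,0) -> (23.2,0) [heading=0, draw]
  FD 6.7: (23.2,0) -> (29.9,0) [heading=0, draw]
  -- iteration 2/5 --
  FD 7.7: (29.9,0) -> (37.6,0) [heading=0, draw]
  FD 6.7: (37.6,0) -> (44.3,0) [heading=0, draw]
  -- iteration 3/5 --
  FD 7.7: (44.3,0) -> (52,0) [heading=0, draw]
  FD 6.7: (52,0) -> (58.7,0) [heading=0, draw]
  -- iteration 4/5 --
  FD 7.7: (58.7,0) -> (66.4,0) [heading=0, draw]
  FD 6.7: (66.4,0) -> (73.1,0) [heading=0, draw]
  -- iteration 5/5 --
  FD 7.7: (73.1,0) -> (80.8,0) [heading=0, draw]
  FD 6.7: (80.8,0) -> (87.5,0) [heading=0, draw]
]
LT 90: heading 0 -> 90
FD 2.5: (87.5,0) -> (87.5,2.5) [heading=90, draw]
FD 2.1: (87.5,2.5) -> (87.5,4.6) [heading=90, draw]
LT 90: heading 90 -> 180
Final: pos=(87.5,4.6), heading=180, 15 segment(s) drawn

Start position: (0, 0)
Final position: (87.5, 4.6)
Distance = 87.621; >= 1e-6 -> NOT closed

Answer: no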